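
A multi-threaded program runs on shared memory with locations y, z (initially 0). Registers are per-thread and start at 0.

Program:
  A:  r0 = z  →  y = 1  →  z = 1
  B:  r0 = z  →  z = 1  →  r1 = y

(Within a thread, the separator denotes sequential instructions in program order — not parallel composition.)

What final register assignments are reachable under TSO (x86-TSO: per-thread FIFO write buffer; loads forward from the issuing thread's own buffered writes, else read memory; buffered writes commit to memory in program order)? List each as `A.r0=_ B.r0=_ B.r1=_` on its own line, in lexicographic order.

outcome vector order: (A.r0,B.r0,B.r1)
|TSO outcomes| = 5

A.r0=0 B.r0=0 B.r1=0
A.r0=0 B.r0=0 B.r1=1
A.r0=0 B.r0=1 B.r1=1
A.r0=1 B.r0=0 B.r1=0
A.r0=1 B.r0=0 B.r1=1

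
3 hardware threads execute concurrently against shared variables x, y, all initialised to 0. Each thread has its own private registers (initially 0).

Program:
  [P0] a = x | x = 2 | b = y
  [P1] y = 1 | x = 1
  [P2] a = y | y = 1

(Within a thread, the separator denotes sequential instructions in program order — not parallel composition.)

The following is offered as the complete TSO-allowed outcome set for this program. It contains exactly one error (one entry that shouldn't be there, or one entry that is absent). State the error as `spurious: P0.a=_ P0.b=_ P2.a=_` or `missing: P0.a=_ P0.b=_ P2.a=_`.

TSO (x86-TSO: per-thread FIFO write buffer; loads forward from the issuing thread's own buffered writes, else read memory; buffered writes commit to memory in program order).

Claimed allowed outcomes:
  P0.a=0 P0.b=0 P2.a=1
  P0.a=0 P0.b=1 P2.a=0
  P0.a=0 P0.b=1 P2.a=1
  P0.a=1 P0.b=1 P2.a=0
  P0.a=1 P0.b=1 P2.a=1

missing: P0.a=0 P0.b=0 P2.a=0

outcome vector order: (P0.a,P0.b,P2.a)
[TSO] allowed = {<0 0 0> <0 0 1> <0 1 0> <0 1 1> <1 1 0> <1 1 1>}
TSO∖claimed = {<0 0 0>}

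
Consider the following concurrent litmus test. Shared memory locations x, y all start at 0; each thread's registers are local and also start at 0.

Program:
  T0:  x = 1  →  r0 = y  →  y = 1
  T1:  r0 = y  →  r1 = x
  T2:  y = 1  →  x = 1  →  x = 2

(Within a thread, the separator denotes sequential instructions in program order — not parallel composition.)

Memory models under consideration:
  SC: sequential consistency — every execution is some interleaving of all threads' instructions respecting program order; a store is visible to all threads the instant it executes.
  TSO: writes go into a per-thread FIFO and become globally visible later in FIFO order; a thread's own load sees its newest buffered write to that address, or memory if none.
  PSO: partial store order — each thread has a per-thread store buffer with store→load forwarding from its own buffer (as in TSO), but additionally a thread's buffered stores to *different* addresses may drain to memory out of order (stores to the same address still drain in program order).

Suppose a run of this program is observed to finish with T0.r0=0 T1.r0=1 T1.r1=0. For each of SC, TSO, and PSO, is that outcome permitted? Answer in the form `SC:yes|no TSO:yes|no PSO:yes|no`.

outcome vector order: (T0.r0,T1.r0,T1.r1)
SC (11): 0/0/0; 0/0/1; 0/0/2; 0/1/1; 0/1/2; 1/0/0; 1/0/1; 1/0/2; 1/1/0; 1/1/1; 1/1/2
TSO (12): 0/0/0; 0/0/1; 0/0/2; 0/1/0; 0/1/1; 0/1/2; 1/0/0; 1/0/1; 1/0/2; 1/1/0; 1/1/1; 1/1/2
PSO (12): 0/0/0; 0/0/1; 0/0/2; 0/1/0; 0/1/1; 0/1/2; 1/0/0; 1/0/1; 1/0/2; 1/1/0; 1/1/1; 1/1/2
target 0/1/0 ∈ {TSO,PSO}

SC:no TSO:yes PSO:yes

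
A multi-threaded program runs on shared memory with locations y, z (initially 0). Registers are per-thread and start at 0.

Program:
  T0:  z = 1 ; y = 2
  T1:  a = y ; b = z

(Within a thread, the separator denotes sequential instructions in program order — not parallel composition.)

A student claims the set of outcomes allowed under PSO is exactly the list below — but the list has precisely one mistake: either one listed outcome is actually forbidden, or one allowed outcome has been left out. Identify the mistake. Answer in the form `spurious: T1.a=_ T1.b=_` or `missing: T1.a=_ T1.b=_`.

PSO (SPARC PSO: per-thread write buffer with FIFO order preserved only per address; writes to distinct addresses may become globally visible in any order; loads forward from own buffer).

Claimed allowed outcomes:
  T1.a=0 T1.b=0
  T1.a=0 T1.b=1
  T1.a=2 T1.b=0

outcome vector order: (T1.a,T1.b)
under PSO → <0 0>; <0 1>; <2 0>; <2 1>
PSO∖claimed = {<2 1>}

missing: T1.a=2 T1.b=1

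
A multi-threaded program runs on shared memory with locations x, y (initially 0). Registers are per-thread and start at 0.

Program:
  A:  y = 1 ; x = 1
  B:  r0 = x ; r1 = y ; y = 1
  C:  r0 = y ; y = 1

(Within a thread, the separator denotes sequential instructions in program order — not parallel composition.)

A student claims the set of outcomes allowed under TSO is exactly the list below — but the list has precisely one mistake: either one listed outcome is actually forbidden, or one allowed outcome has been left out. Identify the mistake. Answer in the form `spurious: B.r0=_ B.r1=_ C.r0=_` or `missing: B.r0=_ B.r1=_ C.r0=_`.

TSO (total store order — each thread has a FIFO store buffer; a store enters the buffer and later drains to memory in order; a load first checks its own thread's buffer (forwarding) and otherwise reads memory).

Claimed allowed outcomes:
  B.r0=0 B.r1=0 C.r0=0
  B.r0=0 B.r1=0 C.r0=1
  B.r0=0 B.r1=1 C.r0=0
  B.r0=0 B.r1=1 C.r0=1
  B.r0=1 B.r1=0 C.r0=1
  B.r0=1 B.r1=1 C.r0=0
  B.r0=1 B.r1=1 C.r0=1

outcome vector order: (B.r0,B.r1,C.r0)
TSO (6): 000, 001, 010, 011, 110, 111
claimed∖TSO = {101}

spurious: B.r0=1 B.r1=0 C.r0=1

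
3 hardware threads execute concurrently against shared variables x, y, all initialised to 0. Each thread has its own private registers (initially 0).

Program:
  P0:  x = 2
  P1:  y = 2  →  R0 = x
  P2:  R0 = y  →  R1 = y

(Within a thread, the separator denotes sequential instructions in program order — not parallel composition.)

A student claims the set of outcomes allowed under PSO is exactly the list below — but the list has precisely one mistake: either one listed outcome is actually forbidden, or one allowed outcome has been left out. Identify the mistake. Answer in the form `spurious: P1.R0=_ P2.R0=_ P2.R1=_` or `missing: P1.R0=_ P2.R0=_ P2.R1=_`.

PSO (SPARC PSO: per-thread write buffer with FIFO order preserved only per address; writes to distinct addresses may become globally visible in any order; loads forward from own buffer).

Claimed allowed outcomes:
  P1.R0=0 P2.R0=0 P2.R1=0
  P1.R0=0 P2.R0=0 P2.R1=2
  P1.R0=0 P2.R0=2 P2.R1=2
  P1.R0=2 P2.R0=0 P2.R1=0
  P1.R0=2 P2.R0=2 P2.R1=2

outcome vector order: (P1.R0,P2.R0,P2.R1)
under PSO → (0,0,0) (0,0,2) (0,2,2) (2,0,0) (2,0,2) (2,2,2)
PSO∖claimed = {(2,0,2)}

missing: P1.R0=2 P2.R0=0 P2.R1=2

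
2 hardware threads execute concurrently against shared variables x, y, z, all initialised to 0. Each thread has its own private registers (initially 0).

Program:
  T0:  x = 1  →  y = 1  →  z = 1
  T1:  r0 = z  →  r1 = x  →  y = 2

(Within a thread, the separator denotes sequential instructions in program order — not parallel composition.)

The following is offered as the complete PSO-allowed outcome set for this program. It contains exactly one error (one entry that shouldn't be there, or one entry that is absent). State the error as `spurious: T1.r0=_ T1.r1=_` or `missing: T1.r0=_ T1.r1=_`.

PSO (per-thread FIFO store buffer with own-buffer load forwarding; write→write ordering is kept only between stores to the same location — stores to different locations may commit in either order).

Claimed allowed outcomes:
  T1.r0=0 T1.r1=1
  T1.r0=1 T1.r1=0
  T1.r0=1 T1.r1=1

outcome vector order: (T1.r0,T1.r1)
PSO: 4 outcomes — {00, 01, 10, 11}
PSO∖claimed = {00}

missing: T1.r0=0 T1.r1=0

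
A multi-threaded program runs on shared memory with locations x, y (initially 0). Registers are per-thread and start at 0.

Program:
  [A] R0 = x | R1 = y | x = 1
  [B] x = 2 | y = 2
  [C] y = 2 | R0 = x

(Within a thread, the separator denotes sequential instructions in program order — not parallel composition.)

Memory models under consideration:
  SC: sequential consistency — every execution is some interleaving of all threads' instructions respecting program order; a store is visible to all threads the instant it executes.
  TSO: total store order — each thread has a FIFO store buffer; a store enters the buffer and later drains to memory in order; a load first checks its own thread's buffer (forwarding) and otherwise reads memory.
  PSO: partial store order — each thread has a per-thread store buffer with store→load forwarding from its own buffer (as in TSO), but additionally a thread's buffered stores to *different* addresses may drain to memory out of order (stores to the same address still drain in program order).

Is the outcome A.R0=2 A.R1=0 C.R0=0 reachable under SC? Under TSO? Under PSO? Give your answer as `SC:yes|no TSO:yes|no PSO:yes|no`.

SC:no TSO:yes PSO:yes

outcome vector order: (A.R0,A.R1,C.R0)
SC: 11 outcomes — {0/0/0 0/0/1 0/0/2 0/2/0 0/2/1 0/2/2 2/0/1 2/0/2 2/2/0 2/2/1 2/2/2}
TSO: 12 outcomes — {0/0/0 0/0/1 0/0/2 0/2/0 0/2/1 0/2/2 2/0/0 2/0/1 2/0/2 2/2/0 2/2/1 2/2/2}
PSO: 12 outcomes — {0/0/0 0/0/1 0/0/2 0/2/0 0/2/1 0/2/2 2/0/0 2/0/1 2/0/2 2/2/0 2/2/1 2/2/2}
target 2/0/0 ∈ {TSO,PSO}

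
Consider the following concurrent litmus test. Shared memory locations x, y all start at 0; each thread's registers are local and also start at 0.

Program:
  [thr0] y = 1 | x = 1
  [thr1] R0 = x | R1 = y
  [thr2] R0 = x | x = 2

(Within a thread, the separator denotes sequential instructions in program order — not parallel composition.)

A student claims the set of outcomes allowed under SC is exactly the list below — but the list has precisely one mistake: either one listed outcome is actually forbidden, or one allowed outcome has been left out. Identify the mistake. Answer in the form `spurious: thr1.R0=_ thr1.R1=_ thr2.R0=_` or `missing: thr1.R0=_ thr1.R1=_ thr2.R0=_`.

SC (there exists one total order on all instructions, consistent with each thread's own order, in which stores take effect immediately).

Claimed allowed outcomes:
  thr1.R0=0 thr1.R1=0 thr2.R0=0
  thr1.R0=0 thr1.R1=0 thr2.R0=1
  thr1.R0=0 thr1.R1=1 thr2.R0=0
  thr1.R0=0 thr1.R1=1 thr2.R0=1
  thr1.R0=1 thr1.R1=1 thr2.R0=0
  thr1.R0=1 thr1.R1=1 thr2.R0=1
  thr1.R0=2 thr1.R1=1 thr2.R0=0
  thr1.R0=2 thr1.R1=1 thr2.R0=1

outcome vector order: (thr1.R0,thr1.R1,thr2.R0)
SC: 9 outcomes — {000 001 010 011 110 111 200 210 211}
SC∖claimed = {200}

missing: thr1.R0=2 thr1.R1=0 thr2.R0=0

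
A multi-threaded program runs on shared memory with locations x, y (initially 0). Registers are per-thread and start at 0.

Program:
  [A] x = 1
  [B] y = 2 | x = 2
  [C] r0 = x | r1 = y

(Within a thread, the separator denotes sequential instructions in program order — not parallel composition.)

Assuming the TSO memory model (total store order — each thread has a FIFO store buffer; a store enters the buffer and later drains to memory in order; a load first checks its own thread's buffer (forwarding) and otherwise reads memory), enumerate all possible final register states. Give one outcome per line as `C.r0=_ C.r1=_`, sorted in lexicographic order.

C.r0=0 C.r1=0
C.r0=0 C.r1=2
C.r0=1 C.r1=0
C.r0=1 C.r1=2
C.r0=2 C.r1=2

outcome vector order: (C.r0,C.r1)
|TSO outcomes| = 5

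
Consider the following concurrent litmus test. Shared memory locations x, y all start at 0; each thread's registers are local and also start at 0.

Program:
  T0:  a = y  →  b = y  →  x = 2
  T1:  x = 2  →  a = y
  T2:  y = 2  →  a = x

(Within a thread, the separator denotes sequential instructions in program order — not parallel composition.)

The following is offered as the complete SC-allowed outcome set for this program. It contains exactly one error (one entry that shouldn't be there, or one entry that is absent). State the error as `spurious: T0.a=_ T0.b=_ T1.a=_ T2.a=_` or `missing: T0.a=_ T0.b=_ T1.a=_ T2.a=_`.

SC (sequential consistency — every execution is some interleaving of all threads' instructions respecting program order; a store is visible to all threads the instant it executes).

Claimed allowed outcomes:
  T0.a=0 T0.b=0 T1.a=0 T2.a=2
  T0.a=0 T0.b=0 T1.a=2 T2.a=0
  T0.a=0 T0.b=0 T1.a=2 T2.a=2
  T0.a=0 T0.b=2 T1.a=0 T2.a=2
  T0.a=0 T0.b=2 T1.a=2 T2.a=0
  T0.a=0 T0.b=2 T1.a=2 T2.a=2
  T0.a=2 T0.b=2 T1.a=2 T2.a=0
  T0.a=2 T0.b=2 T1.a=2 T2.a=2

outcome vector order: (T0.a,T0.b,T1.a,T2.a)
SC (9): (0,0,0,2), (0,0,2,0), (0,0,2,2), (0,2,0,2), (0,2,2,0), (0,2,2,2), (2,2,0,2), (2,2,2,0), (2,2,2,2)
SC∖claimed = {(2,2,0,2)}

missing: T0.a=2 T0.b=2 T1.a=0 T2.a=2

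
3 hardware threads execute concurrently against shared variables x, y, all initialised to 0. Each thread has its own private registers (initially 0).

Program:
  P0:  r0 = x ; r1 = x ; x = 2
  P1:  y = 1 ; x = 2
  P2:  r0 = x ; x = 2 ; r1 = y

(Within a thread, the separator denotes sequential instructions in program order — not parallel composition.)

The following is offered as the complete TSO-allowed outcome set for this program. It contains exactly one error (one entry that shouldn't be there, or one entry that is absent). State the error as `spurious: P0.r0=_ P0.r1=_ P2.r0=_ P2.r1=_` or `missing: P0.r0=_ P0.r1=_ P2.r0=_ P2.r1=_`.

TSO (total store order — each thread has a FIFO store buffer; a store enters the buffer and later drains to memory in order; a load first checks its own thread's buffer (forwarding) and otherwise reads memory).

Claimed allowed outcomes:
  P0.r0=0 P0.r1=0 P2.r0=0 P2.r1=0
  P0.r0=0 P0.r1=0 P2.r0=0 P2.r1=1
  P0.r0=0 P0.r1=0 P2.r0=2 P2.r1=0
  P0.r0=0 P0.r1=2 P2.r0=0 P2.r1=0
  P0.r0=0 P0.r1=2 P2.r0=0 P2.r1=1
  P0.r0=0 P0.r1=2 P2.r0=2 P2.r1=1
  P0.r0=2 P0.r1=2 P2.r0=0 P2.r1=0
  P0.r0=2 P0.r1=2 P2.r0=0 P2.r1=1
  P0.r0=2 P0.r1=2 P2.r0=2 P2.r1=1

missing: P0.r0=0 P0.r1=0 P2.r0=2 P2.r1=1

outcome vector order: (P0.r0,P0.r1,P2.r0,P2.r1)
TSO (10): (0,0,0,0); (0,0,0,1); (0,0,2,0); (0,0,2,1); (0,2,0,0); (0,2,0,1); (0,2,2,1); (2,2,0,0); (2,2,0,1); (2,2,2,1)
TSO∖claimed = {(0,0,2,1)}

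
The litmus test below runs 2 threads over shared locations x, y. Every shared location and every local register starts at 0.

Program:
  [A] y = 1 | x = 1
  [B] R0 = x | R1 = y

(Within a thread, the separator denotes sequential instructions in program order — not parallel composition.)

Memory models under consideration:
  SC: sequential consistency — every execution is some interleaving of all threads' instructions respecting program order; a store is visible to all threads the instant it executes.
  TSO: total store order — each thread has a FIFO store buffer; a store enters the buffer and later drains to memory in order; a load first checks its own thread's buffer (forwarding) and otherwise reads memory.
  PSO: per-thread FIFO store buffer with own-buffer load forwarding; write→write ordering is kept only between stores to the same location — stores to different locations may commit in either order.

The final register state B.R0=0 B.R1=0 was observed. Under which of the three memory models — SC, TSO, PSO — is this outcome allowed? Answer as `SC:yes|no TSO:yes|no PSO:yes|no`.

SC:yes TSO:yes PSO:yes

outcome vector order: (B.R0,B.R1)
SC (3): 00, 01, 11
TSO (3): 00, 01, 11
PSO (4): 00, 01, 10, 11
target 00 ∈ {SC,TSO,PSO}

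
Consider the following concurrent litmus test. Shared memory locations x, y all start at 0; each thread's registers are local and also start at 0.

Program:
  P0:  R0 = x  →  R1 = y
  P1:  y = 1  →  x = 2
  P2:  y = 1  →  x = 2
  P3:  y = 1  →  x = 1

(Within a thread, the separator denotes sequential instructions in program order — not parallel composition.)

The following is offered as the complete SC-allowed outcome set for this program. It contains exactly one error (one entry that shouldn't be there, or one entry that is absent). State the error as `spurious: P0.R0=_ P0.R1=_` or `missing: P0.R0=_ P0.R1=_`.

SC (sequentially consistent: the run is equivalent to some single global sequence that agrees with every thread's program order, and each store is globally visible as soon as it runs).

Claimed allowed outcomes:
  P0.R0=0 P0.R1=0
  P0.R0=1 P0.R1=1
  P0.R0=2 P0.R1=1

missing: P0.R0=0 P0.R1=1

outcome vector order: (P0.R0,P0.R1)
SC (4): (0,0) (0,1) (1,1) (2,1)
SC∖claimed = {(0,1)}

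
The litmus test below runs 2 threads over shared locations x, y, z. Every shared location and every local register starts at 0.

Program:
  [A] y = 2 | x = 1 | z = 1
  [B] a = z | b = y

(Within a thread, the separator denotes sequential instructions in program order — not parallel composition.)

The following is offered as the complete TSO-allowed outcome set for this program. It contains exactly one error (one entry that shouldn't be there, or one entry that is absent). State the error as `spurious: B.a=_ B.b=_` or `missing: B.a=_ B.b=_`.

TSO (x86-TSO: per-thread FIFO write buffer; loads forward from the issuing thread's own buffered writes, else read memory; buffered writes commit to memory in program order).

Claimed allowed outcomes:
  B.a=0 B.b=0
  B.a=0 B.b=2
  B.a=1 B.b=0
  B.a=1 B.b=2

spurious: B.a=1 B.b=0

outcome vector order: (B.a,B.b)
under TSO → 0/0; 0/2; 1/2
claimed∖TSO = {1/0}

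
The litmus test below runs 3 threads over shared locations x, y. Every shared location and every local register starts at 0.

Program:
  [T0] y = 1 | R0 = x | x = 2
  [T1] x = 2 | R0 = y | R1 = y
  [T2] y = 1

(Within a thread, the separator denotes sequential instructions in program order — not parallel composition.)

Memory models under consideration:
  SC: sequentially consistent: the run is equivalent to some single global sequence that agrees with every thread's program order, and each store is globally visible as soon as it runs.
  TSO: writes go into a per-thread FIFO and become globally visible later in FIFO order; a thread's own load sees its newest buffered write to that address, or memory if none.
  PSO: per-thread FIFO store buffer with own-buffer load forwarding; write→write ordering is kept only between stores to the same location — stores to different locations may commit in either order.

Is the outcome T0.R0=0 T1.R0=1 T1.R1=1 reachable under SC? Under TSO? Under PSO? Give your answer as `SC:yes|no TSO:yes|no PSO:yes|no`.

SC:yes TSO:yes PSO:yes

outcome vector order: (T0.R0,T1.R0,T1.R1)
[SC] allowed = {0/1/1, 2/0/0, 2/0/1, 2/1/1}
[TSO] allowed = {0/0/0, 0/0/1, 0/1/1, 2/0/0, 2/0/1, 2/1/1}
[PSO] allowed = {0/0/0, 0/0/1, 0/1/1, 2/0/0, 2/0/1, 2/1/1}
target 0/1/1 ∈ {SC,TSO,PSO}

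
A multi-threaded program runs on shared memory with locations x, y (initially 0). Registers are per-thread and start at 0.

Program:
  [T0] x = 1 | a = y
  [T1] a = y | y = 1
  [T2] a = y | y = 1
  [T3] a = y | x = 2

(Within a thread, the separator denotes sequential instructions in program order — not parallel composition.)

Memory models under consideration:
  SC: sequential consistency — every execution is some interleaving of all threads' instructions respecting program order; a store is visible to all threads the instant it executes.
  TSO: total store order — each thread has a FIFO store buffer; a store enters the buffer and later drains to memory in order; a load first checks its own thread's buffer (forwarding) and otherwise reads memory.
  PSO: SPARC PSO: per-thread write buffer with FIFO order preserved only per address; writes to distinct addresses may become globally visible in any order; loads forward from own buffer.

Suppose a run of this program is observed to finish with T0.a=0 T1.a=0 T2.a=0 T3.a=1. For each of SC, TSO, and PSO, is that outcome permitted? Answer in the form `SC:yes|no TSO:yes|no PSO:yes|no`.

SC:yes TSO:yes PSO:yes

outcome vector order: (T0.a,T1.a,T2.a,T3.a)
under SC → <0 0 0 0>, <0 0 0 1>, <0 0 1 0>, <0 0 1 1>, <0 1 0 0>, <0 1 0 1>, <1 0 0 0>, <1 0 0 1>, <1 0 1 0>, <1 0 1 1>, <1 1 0 0>, <1 1 0 1>
under TSO → <0 0 0 0>, <0 0 0 1>, <0 0 1 0>, <0 0 1 1>, <0 1 0 0>, <0 1 0 1>, <1 0 0 0>, <1 0 0 1>, <1 0 1 0>, <1 0 1 1>, <1 1 0 0>, <1 1 0 1>
under PSO → <0 0 0 0>, <0 0 0 1>, <0 0 1 0>, <0 0 1 1>, <0 1 0 0>, <0 1 0 1>, <1 0 0 0>, <1 0 0 1>, <1 0 1 0>, <1 0 1 1>, <1 1 0 0>, <1 1 0 1>
target <0 0 0 1> ∈ {SC,TSO,PSO}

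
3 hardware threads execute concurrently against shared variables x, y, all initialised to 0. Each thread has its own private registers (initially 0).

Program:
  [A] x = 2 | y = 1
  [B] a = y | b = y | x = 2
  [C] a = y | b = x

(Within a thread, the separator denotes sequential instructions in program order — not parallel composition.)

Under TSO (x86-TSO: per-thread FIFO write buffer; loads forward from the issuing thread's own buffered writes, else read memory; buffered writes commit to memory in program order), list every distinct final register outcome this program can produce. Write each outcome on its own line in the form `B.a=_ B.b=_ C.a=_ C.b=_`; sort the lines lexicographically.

outcome vector order: (B.a,B.b,C.a,C.b)
|TSO outcomes| = 9

B.a=0 B.b=0 C.a=0 C.b=0
B.a=0 B.b=0 C.a=0 C.b=2
B.a=0 B.b=0 C.a=1 C.b=2
B.a=0 B.b=1 C.a=0 C.b=0
B.a=0 B.b=1 C.a=0 C.b=2
B.a=0 B.b=1 C.a=1 C.b=2
B.a=1 B.b=1 C.a=0 C.b=0
B.a=1 B.b=1 C.a=0 C.b=2
B.a=1 B.b=1 C.a=1 C.b=2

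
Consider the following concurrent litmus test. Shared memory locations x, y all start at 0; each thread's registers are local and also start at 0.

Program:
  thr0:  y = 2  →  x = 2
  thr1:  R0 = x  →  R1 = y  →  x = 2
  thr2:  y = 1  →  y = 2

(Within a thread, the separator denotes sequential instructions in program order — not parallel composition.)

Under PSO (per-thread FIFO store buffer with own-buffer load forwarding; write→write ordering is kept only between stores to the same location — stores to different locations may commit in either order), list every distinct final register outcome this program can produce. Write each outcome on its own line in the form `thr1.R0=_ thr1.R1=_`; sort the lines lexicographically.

thr1.R0=0 thr1.R1=0
thr1.R0=0 thr1.R1=1
thr1.R0=0 thr1.R1=2
thr1.R0=2 thr1.R1=0
thr1.R0=2 thr1.R1=1
thr1.R0=2 thr1.R1=2

outcome vector order: (thr1.R0,thr1.R1)
|PSO outcomes| = 6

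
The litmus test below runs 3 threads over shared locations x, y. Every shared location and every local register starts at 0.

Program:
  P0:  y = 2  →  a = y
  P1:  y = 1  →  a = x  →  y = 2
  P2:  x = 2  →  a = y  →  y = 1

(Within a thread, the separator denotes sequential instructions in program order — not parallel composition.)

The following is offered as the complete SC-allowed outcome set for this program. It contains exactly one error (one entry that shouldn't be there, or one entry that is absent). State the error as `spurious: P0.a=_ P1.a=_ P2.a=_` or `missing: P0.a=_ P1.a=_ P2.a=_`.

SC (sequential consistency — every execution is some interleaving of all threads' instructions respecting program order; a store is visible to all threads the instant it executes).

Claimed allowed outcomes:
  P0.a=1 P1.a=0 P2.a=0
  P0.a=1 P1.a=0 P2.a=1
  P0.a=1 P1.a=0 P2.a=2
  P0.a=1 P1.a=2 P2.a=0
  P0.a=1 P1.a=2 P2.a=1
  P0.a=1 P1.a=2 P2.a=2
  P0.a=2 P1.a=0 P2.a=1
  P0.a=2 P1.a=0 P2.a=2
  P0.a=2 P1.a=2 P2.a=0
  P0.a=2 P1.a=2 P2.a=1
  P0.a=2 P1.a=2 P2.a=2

outcome vector order: (P0.a,P1.a,P2.a)
SC: 10 outcomes — {101; 102; 120; 121; 122; 201; 202; 220; 221; 222}
claimed∖SC = {100}

spurious: P0.a=1 P1.a=0 P2.a=0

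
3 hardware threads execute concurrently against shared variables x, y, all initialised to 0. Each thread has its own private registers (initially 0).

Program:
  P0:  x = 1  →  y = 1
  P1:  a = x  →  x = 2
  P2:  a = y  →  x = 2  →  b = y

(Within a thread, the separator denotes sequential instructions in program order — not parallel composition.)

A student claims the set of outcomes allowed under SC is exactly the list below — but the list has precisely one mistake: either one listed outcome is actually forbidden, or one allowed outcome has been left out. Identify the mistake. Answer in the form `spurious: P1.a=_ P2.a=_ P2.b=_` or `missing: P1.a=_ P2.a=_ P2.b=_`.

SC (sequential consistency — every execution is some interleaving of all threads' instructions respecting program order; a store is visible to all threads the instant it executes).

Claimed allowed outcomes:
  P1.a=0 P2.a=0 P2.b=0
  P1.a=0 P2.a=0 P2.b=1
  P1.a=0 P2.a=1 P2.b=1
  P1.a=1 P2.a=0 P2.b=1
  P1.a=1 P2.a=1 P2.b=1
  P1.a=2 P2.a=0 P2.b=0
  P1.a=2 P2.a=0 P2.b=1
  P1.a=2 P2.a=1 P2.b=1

missing: P1.a=1 P2.a=0 P2.b=0

outcome vector order: (P1.a,P2.a,P2.b)
[SC] allowed = {(0,0,0), (0,0,1), (0,1,1), (1,0,0), (1,0,1), (1,1,1), (2,0,0), (2,0,1), (2,1,1)}
SC∖claimed = {(1,0,0)}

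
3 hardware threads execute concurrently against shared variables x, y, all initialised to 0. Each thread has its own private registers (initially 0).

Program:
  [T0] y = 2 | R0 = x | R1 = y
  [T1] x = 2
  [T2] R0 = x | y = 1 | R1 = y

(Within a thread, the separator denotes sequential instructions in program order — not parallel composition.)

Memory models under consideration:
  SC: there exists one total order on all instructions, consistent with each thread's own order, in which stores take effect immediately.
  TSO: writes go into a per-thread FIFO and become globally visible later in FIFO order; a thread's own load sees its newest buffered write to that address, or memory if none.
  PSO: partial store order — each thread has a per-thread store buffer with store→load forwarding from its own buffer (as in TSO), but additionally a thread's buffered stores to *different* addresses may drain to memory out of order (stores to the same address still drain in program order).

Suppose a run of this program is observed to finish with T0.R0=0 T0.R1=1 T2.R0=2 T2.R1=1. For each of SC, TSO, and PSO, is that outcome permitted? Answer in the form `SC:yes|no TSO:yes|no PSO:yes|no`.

SC:yes TSO:yes PSO:yes

outcome vector order: (T0.R0,T0.R1,T2.R0,T2.R1)
SC: 11 outcomes — {0/1/0/1, 0/1/2/1, 0/2/0/1, 0/2/0/2, 0/2/2/1, 2/1/0/1, 2/1/2/1, 2/2/0/1, 2/2/0/2, 2/2/2/1, 2/2/2/2}
TSO: 12 outcomes — {0/1/0/1, 0/1/2/1, 0/2/0/1, 0/2/0/2, 0/2/2/1, 0/2/2/2, 2/1/0/1, 2/1/2/1, 2/2/0/1, 2/2/0/2, 2/2/2/1, 2/2/2/2}
PSO: 12 outcomes — {0/1/0/1, 0/1/2/1, 0/2/0/1, 0/2/0/2, 0/2/2/1, 0/2/2/2, 2/1/0/1, 2/1/2/1, 2/2/0/1, 2/2/0/2, 2/2/2/1, 2/2/2/2}
target 0/1/2/1 ∈ {SC,TSO,PSO}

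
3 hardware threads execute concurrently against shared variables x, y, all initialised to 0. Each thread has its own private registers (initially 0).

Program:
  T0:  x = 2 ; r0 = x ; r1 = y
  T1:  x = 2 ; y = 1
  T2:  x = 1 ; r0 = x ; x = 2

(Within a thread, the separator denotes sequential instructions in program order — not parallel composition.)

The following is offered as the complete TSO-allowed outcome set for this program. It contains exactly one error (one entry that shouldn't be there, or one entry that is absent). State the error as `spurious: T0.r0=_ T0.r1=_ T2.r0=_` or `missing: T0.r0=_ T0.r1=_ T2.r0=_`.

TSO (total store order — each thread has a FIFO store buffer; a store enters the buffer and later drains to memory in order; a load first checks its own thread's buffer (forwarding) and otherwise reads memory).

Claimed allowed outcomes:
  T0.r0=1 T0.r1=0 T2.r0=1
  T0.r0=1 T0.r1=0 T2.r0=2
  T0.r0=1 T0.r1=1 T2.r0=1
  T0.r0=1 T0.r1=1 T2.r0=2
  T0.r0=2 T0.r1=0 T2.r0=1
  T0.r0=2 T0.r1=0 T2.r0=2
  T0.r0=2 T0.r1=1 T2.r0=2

outcome vector order: (T0.r0,T0.r1,T2.r0)
TSO (8): (1,0,1), (1,0,2), (1,1,1), (1,1,2), (2,0,1), (2,0,2), (2,1,1), (2,1,2)
TSO∖claimed = {(2,1,1)}

missing: T0.r0=2 T0.r1=1 T2.r0=1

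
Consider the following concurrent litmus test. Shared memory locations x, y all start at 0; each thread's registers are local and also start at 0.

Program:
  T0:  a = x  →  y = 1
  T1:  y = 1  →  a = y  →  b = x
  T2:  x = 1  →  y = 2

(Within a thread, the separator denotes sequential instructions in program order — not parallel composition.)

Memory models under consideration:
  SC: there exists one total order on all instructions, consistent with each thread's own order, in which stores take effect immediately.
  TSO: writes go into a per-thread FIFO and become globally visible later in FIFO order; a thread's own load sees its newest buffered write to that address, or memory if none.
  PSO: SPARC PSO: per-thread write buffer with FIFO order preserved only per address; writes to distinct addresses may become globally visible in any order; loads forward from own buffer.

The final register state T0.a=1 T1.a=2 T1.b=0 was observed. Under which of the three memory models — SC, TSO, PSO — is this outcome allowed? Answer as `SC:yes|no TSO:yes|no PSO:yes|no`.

outcome vector order: (T0.a,T1.a,T1.b)
SC: 6 outcomes — {010 011 021 110 111 121}
TSO: 6 outcomes — {010 011 021 110 111 121}
PSO: 8 outcomes — {010 011 020 021 110 111 120 121}
target 120 ∈ {PSO}

SC:no TSO:no PSO:yes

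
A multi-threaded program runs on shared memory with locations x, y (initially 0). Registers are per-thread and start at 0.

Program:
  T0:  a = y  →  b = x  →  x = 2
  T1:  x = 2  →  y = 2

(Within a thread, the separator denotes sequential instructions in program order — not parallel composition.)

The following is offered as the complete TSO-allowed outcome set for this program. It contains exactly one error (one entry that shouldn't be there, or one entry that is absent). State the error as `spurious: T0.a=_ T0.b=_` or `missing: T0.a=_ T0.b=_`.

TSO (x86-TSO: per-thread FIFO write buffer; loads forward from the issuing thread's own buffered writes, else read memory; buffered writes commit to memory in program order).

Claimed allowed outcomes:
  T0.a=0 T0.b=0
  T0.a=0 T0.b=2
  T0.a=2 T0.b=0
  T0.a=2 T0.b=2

spurious: T0.a=2 T0.b=0

outcome vector order: (T0.a,T0.b)
[TSO] allowed = {0/0; 0/2; 2/2}
claimed∖TSO = {2/0}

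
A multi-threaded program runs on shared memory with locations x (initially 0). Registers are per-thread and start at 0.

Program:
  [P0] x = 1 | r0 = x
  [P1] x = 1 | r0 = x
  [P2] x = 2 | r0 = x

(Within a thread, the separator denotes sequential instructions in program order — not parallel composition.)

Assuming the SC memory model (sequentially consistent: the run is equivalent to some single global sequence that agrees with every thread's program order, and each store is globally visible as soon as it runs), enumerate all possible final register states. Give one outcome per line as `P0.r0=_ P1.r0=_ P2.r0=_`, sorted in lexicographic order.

P0.r0=1 P1.r0=1 P2.r0=1
P0.r0=1 P1.r0=1 P2.r0=2
P0.r0=1 P1.r0=2 P2.r0=1
P0.r0=1 P1.r0=2 P2.r0=2
P0.r0=2 P1.r0=1 P2.r0=1
P0.r0=2 P1.r0=1 P2.r0=2
P0.r0=2 P1.r0=2 P2.r0=2

outcome vector order: (P0.r0,P1.r0,P2.r0)
|SC outcomes| = 7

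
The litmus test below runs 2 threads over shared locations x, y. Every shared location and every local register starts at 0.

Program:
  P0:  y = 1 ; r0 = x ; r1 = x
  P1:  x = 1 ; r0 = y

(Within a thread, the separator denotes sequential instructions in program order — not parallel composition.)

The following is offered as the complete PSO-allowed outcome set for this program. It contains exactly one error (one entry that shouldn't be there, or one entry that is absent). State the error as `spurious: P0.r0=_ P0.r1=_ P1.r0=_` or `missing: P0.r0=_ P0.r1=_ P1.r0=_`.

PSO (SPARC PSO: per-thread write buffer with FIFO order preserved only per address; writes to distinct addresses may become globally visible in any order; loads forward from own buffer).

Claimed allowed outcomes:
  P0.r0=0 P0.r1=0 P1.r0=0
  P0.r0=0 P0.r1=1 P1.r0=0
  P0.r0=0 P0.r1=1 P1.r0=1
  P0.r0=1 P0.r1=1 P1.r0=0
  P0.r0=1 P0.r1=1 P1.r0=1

missing: P0.r0=0 P0.r1=0 P1.r0=1

outcome vector order: (P0.r0,P0.r1,P1.r0)
PSO (6): 000, 001, 010, 011, 110, 111
PSO∖claimed = {001}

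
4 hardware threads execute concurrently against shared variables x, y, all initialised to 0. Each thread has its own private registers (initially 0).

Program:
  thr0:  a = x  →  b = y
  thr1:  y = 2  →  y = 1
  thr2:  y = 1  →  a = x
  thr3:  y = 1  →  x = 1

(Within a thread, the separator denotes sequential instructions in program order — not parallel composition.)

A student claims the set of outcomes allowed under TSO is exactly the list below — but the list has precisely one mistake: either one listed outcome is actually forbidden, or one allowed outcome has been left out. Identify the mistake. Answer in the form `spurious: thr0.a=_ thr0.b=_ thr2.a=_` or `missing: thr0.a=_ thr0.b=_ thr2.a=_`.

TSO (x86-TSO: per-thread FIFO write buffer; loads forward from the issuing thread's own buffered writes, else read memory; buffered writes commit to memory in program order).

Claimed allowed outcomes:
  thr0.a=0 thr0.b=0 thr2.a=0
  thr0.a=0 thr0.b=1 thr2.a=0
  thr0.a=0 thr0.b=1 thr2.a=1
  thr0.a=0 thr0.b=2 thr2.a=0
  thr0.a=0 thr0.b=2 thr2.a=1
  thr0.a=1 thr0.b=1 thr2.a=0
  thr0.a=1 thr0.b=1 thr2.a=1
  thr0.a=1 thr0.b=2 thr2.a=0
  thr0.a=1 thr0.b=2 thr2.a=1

outcome vector order: (thr0.a,thr0.b,thr2.a)
TSO: 10 outcomes — {<0 0 0>, <0 0 1>, <0 1 0>, <0 1 1>, <0 2 0>, <0 2 1>, <1 1 0>, <1 1 1>, <1 2 0>, <1 2 1>}
TSO∖claimed = {<0 0 1>}

missing: thr0.a=0 thr0.b=0 thr2.a=1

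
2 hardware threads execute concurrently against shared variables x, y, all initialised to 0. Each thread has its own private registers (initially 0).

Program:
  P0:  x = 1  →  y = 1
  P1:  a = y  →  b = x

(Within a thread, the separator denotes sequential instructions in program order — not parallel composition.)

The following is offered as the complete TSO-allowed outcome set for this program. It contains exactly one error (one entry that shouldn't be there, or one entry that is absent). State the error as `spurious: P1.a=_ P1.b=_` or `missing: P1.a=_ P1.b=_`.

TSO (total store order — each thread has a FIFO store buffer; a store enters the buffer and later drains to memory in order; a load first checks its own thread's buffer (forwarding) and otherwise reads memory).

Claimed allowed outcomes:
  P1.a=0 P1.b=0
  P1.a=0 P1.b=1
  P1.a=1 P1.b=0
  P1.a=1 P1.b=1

spurious: P1.a=1 P1.b=0

outcome vector order: (P1.a,P1.b)
TSO (3): 00, 01, 11
claimed∖TSO = {10}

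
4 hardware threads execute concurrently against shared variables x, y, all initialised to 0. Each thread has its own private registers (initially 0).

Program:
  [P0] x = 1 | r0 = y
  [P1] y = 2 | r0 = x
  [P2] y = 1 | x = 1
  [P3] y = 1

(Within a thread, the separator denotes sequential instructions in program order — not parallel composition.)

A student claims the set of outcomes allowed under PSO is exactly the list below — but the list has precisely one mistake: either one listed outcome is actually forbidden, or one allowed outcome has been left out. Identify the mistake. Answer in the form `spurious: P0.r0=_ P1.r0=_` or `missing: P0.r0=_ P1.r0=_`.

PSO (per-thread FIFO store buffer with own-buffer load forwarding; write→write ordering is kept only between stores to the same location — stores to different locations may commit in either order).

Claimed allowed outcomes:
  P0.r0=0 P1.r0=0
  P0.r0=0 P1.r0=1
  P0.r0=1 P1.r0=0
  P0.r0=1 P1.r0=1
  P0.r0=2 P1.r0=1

missing: P0.r0=2 P1.r0=0

outcome vector order: (P0.r0,P1.r0)
under PSO → 00; 01; 10; 11; 20; 21
PSO∖claimed = {20}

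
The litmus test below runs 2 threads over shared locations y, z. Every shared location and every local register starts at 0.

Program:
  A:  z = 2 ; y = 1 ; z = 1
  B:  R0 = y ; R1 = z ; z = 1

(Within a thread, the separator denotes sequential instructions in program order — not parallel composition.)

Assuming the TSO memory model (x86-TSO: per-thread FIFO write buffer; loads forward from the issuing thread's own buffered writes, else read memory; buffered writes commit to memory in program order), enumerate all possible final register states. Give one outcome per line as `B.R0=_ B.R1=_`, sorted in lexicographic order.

outcome vector order: (B.R0,B.R1)
|TSO outcomes| = 5

B.R0=0 B.R1=0
B.R0=0 B.R1=1
B.R0=0 B.R1=2
B.R0=1 B.R1=1
B.R0=1 B.R1=2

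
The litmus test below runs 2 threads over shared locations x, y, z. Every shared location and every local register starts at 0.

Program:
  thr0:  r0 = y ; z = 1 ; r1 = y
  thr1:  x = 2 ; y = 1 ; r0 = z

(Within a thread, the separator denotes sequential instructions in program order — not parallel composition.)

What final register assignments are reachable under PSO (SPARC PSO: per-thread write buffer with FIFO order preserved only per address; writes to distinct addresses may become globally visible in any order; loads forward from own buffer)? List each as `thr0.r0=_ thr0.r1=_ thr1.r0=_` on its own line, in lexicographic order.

outcome vector order: (thr0.r0,thr0.r1,thr1.r0)
|PSO outcomes| = 6

thr0.r0=0 thr0.r1=0 thr1.r0=0
thr0.r0=0 thr0.r1=0 thr1.r0=1
thr0.r0=0 thr0.r1=1 thr1.r0=0
thr0.r0=0 thr0.r1=1 thr1.r0=1
thr0.r0=1 thr0.r1=1 thr1.r0=0
thr0.r0=1 thr0.r1=1 thr1.r0=1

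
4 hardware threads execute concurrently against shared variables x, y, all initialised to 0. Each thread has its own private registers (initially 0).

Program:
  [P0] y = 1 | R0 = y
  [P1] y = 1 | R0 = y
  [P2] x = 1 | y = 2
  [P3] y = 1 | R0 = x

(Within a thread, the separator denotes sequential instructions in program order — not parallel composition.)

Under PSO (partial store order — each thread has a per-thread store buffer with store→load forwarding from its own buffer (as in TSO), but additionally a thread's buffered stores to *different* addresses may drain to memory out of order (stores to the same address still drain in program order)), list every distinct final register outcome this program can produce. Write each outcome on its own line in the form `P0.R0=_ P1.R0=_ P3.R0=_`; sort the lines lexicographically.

P0.R0=1 P1.R0=1 P3.R0=0
P0.R0=1 P1.R0=1 P3.R0=1
P0.R0=1 P1.R0=2 P3.R0=0
P0.R0=1 P1.R0=2 P3.R0=1
P0.R0=2 P1.R0=1 P3.R0=0
P0.R0=2 P1.R0=1 P3.R0=1
P0.R0=2 P1.R0=2 P3.R0=0
P0.R0=2 P1.R0=2 P3.R0=1

outcome vector order: (P0.R0,P1.R0,P3.R0)
|PSO outcomes| = 8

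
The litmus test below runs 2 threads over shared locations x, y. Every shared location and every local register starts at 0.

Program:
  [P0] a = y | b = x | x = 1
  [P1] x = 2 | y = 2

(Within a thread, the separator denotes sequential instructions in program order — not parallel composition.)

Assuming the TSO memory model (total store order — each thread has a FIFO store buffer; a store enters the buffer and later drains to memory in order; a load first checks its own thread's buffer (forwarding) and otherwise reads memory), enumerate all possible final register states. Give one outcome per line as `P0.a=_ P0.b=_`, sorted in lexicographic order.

P0.a=0 P0.b=0
P0.a=0 P0.b=2
P0.a=2 P0.b=2

outcome vector order: (P0.a,P0.b)
|TSO outcomes| = 3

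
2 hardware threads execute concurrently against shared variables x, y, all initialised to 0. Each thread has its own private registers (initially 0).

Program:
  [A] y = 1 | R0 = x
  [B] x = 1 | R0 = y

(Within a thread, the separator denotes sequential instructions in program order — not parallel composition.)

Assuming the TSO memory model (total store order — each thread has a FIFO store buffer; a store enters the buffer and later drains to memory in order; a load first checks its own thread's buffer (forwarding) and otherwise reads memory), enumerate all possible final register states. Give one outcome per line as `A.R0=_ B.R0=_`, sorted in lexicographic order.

A.R0=0 B.R0=0
A.R0=0 B.R0=1
A.R0=1 B.R0=0
A.R0=1 B.R0=1

outcome vector order: (A.R0,B.R0)
|TSO outcomes| = 4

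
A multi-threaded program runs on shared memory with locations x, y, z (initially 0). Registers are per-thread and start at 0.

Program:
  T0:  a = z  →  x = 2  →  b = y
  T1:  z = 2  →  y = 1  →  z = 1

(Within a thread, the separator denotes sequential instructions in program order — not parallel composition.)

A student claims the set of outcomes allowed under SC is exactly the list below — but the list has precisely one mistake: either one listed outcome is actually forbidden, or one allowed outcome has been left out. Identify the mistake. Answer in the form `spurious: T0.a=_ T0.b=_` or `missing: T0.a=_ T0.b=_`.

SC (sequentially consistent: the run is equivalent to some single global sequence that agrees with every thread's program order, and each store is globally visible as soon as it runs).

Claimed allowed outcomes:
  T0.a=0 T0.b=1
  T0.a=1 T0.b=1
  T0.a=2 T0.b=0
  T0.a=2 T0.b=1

missing: T0.a=0 T0.b=0

outcome vector order: (T0.a,T0.b)
under SC → 00 01 11 20 21
SC∖claimed = {00}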